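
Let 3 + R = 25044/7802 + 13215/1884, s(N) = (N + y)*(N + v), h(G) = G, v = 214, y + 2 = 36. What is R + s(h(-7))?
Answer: 13709786929/2449828 ≈ 5596.2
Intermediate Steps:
y = 34 (y = -2 + 36 = 34)
s(N) = (34 + N)*(214 + N) (s(N) = (N + 34)*(N + 214) = (34 + N)*(214 + N))
R = 17698237/2449828 (R = -3 + (25044/7802 + 13215/1884) = -3 + (25044*(1/7802) + 13215*(1/1884)) = -3 + (12522/3901 + 4405/628) = -3 + 25047721/2449828 = 17698237/2449828 ≈ 7.2243)
R + s(h(-7)) = 17698237/2449828 + (7276 + (-7)**2 + 248*(-7)) = 17698237/2449828 + (7276 + 49 - 1736) = 17698237/2449828 + 5589 = 13709786929/2449828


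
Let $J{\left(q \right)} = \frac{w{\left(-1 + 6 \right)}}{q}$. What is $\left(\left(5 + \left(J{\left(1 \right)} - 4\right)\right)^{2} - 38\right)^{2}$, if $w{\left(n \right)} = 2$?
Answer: $841$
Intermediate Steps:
$J{\left(q \right)} = \frac{2}{q}$
$\left(\left(5 + \left(J{\left(1 \right)} - 4\right)\right)^{2} - 38\right)^{2} = \left(\left(5 + \left(\frac{2}{1} - 4\right)\right)^{2} - 38\right)^{2} = \left(\left(5 + \left(2 \cdot 1 - 4\right)\right)^{2} - 38\right)^{2} = \left(\left(5 + \left(2 - 4\right)\right)^{2} - 38\right)^{2} = \left(\left(5 - 2\right)^{2} - 38\right)^{2} = \left(3^{2} - 38\right)^{2} = \left(9 - 38\right)^{2} = \left(-29\right)^{2} = 841$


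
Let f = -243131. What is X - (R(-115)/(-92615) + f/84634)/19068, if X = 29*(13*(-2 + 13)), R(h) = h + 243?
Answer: 206606574802716359/49820729995960 ≈ 4147.0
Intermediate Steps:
R(h) = 243 + h
X = 4147 (X = 29*(13*11) = 29*143 = 4147)
X - (R(-115)/(-92615) + f/84634)/19068 = 4147 - ((243 - 115)/(-92615) - 243131/84634)/19068 = 4147 - (128*(-1/92615) - 243131*1/84634)/19068 = 4147 - (-128/92615 - 243131/84634)/19068 = 4147 - (-22528410717)/(7838377910*19068) = 4147 - 1*(-7509470239/49820729995960) = 4147 + 7509470239/49820729995960 = 206606574802716359/49820729995960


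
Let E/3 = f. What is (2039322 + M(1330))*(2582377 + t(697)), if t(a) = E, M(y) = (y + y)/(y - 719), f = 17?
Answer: 3217778634120056/611 ≈ 5.2664e+12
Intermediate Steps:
E = 51 (E = 3*17 = 51)
M(y) = 2*y/(-719 + y) (M(y) = (2*y)/(-719 + y) = 2*y/(-719 + y))
t(a) = 51
(2039322 + M(1330))*(2582377 + t(697)) = (2039322 + 2*1330/(-719 + 1330))*(2582377 + 51) = (2039322 + 2*1330/611)*2582428 = (2039322 + 2*1330*(1/611))*2582428 = (2039322 + 2660/611)*2582428 = (1246028402/611)*2582428 = 3217778634120056/611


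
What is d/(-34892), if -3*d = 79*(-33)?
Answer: -79/3172 ≈ -0.024905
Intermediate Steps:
d = 869 (d = -79*(-33)/3 = -⅓*(-2607) = 869)
d/(-34892) = 869/(-34892) = 869*(-1/34892) = -79/3172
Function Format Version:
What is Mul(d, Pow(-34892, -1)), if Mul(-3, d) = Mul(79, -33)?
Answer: Rational(-79, 3172) ≈ -0.024905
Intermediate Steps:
d = 869 (d = Mul(Rational(-1, 3), Mul(79, -33)) = Mul(Rational(-1, 3), -2607) = 869)
Mul(d, Pow(-34892, -1)) = Mul(869, Pow(-34892, -1)) = Mul(869, Rational(-1, 34892)) = Rational(-79, 3172)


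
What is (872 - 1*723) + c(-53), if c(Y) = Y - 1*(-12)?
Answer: 108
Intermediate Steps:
c(Y) = 12 + Y (c(Y) = Y + 12 = 12 + Y)
(872 - 1*723) + c(-53) = (872 - 1*723) + (12 - 53) = (872 - 723) - 41 = 149 - 41 = 108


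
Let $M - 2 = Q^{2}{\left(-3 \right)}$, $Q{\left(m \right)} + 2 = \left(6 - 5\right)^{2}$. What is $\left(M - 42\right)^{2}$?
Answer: $1521$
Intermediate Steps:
$Q{\left(m \right)} = -1$ ($Q{\left(m \right)} = -2 + \left(6 - 5\right)^{2} = -2 + 1^{2} = -2 + 1 = -1$)
$M = 3$ ($M = 2 + \left(-1\right)^{2} = 2 + 1 = 3$)
$\left(M - 42\right)^{2} = \left(3 - 42\right)^{2} = \left(-39\right)^{2} = 1521$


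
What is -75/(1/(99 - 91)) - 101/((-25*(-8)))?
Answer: -120101/200 ≈ -600.50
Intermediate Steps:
-75/(1/(99 - 91)) - 101/((-25*(-8))) = -75/(1/8) - 101/200 = -75/⅛ - 101*1/200 = -75*8 - 101/200 = -600 - 101/200 = -120101/200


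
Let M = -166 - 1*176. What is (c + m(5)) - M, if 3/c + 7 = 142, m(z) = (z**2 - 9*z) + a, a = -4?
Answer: 14311/45 ≈ 318.02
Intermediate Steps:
m(z) = -4 + z**2 - 9*z (m(z) = (z**2 - 9*z) - 4 = -4 + z**2 - 9*z)
c = 1/45 (c = 3/(-7 + 142) = 3/135 = 3*(1/135) = 1/45 ≈ 0.022222)
M = -342 (M = -166 - 176 = -342)
(c + m(5)) - M = (1/45 + (-4 + 5**2 - 9*5)) - 1*(-342) = (1/45 + (-4 + 25 - 45)) + 342 = (1/45 - 24) + 342 = -1079/45 + 342 = 14311/45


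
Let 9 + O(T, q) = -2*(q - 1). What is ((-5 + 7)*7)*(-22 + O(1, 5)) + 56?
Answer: -490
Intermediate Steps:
O(T, q) = -7 - 2*q (O(T, q) = -9 - 2*(q - 1) = -9 - 2*(-1 + q) = -9 + (2 - 2*q) = -7 - 2*q)
((-5 + 7)*7)*(-22 + O(1, 5)) + 56 = ((-5 + 7)*7)*(-22 + (-7 - 2*5)) + 56 = (2*7)*(-22 + (-7 - 10)) + 56 = 14*(-22 - 17) + 56 = 14*(-39) + 56 = -546 + 56 = -490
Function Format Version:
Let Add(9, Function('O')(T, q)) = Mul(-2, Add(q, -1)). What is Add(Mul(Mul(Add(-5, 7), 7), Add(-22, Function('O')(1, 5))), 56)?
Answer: -490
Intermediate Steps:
Function('O')(T, q) = Add(-7, Mul(-2, q)) (Function('O')(T, q) = Add(-9, Mul(-2, Add(q, -1))) = Add(-9, Mul(-2, Add(-1, q))) = Add(-9, Add(2, Mul(-2, q))) = Add(-7, Mul(-2, q)))
Add(Mul(Mul(Add(-5, 7), 7), Add(-22, Function('O')(1, 5))), 56) = Add(Mul(Mul(Add(-5, 7), 7), Add(-22, Add(-7, Mul(-2, 5)))), 56) = Add(Mul(Mul(2, 7), Add(-22, Add(-7, -10))), 56) = Add(Mul(14, Add(-22, -17)), 56) = Add(Mul(14, -39), 56) = Add(-546, 56) = -490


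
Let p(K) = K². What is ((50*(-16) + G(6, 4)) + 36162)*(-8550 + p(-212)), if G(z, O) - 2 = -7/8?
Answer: 5148022285/4 ≈ 1.2870e+9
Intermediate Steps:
G(z, O) = 9/8 (G(z, O) = 2 - 7/8 = 9/8)
((50*(-16) + G(6, 4)) + 36162)*(-8550 + p(-212)) = ((50*(-16) + 9/8) + 36162)*(-8550 + (-212)²) = ((-800 + 9/8) + 36162)*(-8550 + 44944) = (-6391/8 + 36162)*36394 = (282905/8)*36394 = 5148022285/4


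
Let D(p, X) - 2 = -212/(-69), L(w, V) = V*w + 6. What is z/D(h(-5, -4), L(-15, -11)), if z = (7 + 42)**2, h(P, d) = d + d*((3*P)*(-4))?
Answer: 23667/50 ≈ 473.34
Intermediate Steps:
L(w, V) = 6 + V*w
h(P, d) = d - 12*P*d (h(P, d) = d + d*(-12*P) = d - 12*P*d)
D(p, X) = 350/69 (D(p, X) = 2 - 212/(-69) = 2 - 212*(-1/69) = 2 + 212/69 = 350/69)
z = 2401 (z = 49**2 = 2401)
z/D(h(-5, -4), L(-15, -11)) = 2401/(350/69) = 2401*(69/350) = 23667/50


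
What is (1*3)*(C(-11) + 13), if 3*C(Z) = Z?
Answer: 28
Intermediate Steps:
C(Z) = Z/3
(1*3)*(C(-11) + 13) = (1*3)*((⅓)*(-11) + 13) = 3*(-11/3 + 13) = 3*(28/3) = 28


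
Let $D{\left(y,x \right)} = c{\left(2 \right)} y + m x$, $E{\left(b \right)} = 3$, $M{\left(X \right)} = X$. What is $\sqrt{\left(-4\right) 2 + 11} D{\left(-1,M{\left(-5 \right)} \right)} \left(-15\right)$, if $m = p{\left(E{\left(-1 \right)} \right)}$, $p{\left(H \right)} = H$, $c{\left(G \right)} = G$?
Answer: $255 \sqrt{3} \approx 441.67$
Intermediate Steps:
$m = 3$
$D{\left(y,x \right)} = 2 y + 3 x$
$\sqrt{\left(-4\right) 2 + 11} D{\left(-1,M{\left(-5 \right)} \right)} \left(-15\right) = \sqrt{\left(-4\right) 2 + 11} \left(2 \left(-1\right) + 3 \left(-5\right)\right) \left(-15\right) = \sqrt{-8 + 11} \left(-2 - 15\right) \left(-15\right) = \sqrt{3} \left(-17\right) \left(-15\right) = - 17 \sqrt{3} \left(-15\right) = 255 \sqrt{3}$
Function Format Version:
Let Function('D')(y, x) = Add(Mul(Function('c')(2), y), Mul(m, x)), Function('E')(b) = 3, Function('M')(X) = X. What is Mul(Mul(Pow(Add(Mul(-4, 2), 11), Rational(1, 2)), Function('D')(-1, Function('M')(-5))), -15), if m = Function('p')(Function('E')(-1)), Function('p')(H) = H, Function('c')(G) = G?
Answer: Mul(255, Pow(3, Rational(1, 2))) ≈ 441.67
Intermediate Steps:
m = 3
Function('D')(y, x) = Add(Mul(2, y), Mul(3, x))
Mul(Mul(Pow(Add(Mul(-4, 2), 11), Rational(1, 2)), Function('D')(-1, Function('M')(-5))), -15) = Mul(Mul(Pow(Add(Mul(-4, 2), 11), Rational(1, 2)), Add(Mul(2, -1), Mul(3, -5))), -15) = Mul(Mul(Pow(Add(-8, 11), Rational(1, 2)), Add(-2, -15)), -15) = Mul(Mul(Pow(3, Rational(1, 2)), -17), -15) = Mul(Mul(-17, Pow(3, Rational(1, 2))), -15) = Mul(255, Pow(3, Rational(1, 2)))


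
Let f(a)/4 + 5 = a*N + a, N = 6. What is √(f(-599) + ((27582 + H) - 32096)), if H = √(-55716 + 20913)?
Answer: √(-21306 + 3*I*√3867) ≈ 0.639 + 145.97*I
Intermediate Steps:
H = 3*I*√3867 (H = √(-34803) = 3*I*√3867 ≈ 186.56*I)
f(a) = -20 + 28*a (f(a) = -20 + 4*(a*6 + a) = -20 + 4*(6*a + a) = -20 + 4*(7*a) = -20 + 28*a)
√(f(-599) + ((27582 + H) - 32096)) = √((-20 + 28*(-599)) + ((27582 + 3*I*√3867) - 32096)) = √((-20 - 16772) + (-4514 + 3*I*√3867)) = √(-16792 + (-4514 + 3*I*√3867)) = √(-21306 + 3*I*√3867)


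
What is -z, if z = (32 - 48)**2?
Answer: -256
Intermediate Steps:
z = 256 (z = (-16)**2 = 256)
-z = -1*256 = -256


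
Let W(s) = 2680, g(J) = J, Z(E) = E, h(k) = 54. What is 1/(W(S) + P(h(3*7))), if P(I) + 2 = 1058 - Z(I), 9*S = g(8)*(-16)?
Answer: 1/3682 ≈ 0.00027159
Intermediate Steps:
S = -128/9 (S = (8*(-16))/9 = (⅑)*(-128) = -128/9 ≈ -14.222)
P(I) = 1056 - I (P(I) = -2 + (1058 - I) = 1056 - I)
1/(W(S) + P(h(3*7))) = 1/(2680 + (1056 - 1*54)) = 1/(2680 + (1056 - 54)) = 1/(2680 + 1002) = 1/3682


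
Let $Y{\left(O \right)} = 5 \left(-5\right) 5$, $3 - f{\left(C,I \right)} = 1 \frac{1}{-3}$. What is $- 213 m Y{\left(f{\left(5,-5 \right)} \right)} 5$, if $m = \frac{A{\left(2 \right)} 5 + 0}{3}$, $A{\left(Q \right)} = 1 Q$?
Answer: $443750$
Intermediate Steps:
$f{\left(C,I \right)} = \frac{10}{3}$ ($f{\left(C,I \right)} = 3 - 1 \frac{1}{-3} = 3 - 1 \left(- \frac{1}{3}\right) = 3 - - \frac{1}{3} = 3 + \frac{1}{3} = \frac{10}{3}$)
$A{\left(Q \right)} = Q$
$Y{\left(O \right)} = -125$ ($Y{\left(O \right)} = \left(-25\right) 5 = -125$)
$m = \frac{10}{3}$ ($m = \frac{2 \cdot 5 + 0}{3} = \left(10 + 0\right) \frac{1}{3} = 10 \cdot \frac{1}{3} = \frac{10}{3} \approx 3.3333$)
$- 213 m Y{\left(f{\left(5,-5 \right)} \right)} 5 = - 213 \cdot \frac{10}{3} \left(-125\right) 5 = - 213 \left(\left(- \frac{1250}{3}\right) 5\right) = \left(-213\right) \left(- \frac{6250}{3}\right) = 443750$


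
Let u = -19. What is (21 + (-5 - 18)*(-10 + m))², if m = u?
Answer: 473344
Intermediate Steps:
m = -19
(21 + (-5 - 18)*(-10 + m))² = (21 + (-5 - 18)*(-10 - 19))² = (21 - 23*(-29))² = (21 + 667)² = 688² = 473344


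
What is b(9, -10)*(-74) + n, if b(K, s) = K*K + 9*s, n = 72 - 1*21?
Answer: 717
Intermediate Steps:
n = 51 (n = 72 - 21 = 51)
b(K, s) = K**2 + 9*s
b(9, -10)*(-74) + n = (9**2 + 9*(-10))*(-74) + 51 = (81 - 90)*(-74) + 51 = -9*(-74) + 51 = 666 + 51 = 717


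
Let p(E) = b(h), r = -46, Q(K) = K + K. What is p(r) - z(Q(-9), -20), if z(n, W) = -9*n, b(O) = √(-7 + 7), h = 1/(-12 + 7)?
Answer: -162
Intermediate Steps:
h = -⅕ (h = 1/(-5) = -⅕ ≈ -0.20000)
Q(K) = 2*K
b(O) = 0 (b(O) = √0 = 0)
p(E) = 0
p(r) - z(Q(-9), -20) = 0 - (-9)*2*(-9) = 0 - (-9)*(-18) = 0 - 1*162 = 0 - 162 = -162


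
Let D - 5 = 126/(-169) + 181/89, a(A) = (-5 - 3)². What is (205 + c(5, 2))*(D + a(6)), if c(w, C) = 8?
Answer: 225184452/15041 ≈ 14971.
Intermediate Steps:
a(A) = 64 (a(A) = (-8)² = 64)
D = 94580/15041 (D = 5 + (126/(-169) + 181/89) = 5 + (126*(-1/169) + 181*(1/89)) = 5 + (-126/169 + 181/89) = 5 + 19375/15041 = 94580/15041 ≈ 6.2881)
(205 + c(5, 2))*(D + a(6)) = (205 + 8)*(94580/15041 + 64) = 213*(1057204/15041) = 225184452/15041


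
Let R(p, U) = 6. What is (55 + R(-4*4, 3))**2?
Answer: 3721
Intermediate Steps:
(55 + R(-4*4, 3))**2 = (55 + 6)**2 = 61**2 = 3721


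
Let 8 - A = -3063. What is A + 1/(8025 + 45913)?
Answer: 165643599/53938 ≈ 3071.0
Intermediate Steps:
A = 3071 (A = 8 - 1*(-3063) = 8 + 3063 = 3071)
A + 1/(8025 + 45913) = 3071 + 1/(8025 + 45913) = 3071 + 1/53938 = 165643599/53938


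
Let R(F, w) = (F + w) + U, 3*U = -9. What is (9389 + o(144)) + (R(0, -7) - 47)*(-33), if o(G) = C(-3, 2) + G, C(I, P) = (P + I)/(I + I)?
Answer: 68485/6 ≈ 11414.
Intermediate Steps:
U = -3 (U = (⅓)*(-9) = -3)
C(I, P) = (I + P)/(2*I) (C(I, P) = (I + P)/((2*I)) = (I + P)*(1/(2*I)) = (I + P)/(2*I))
R(F, w) = -3 + F + w (R(F, w) = (F + w) - 3 = -3 + F + w)
o(G) = ⅙ + G (o(G) = (½)*(-3 + 2)/(-3) + G = (½)*(-⅓)*(-1) + G = ⅙ + G)
(9389 + o(144)) + (R(0, -7) - 47)*(-33) = (9389 + (⅙ + 144)) + ((-3 + 0 - 7) - 47)*(-33) = (9389 + 865/6) + (-10 - 47)*(-33) = 57199/6 - 57*(-33) = 57199/6 + 1881 = 68485/6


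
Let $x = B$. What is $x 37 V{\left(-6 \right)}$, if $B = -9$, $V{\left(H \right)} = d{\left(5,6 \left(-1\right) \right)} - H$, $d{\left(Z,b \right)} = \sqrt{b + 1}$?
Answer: $-1998 - 333 i \sqrt{5} \approx -1998.0 - 744.61 i$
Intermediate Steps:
$d{\left(Z,b \right)} = \sqrt{1 + b}$
$V{\left(H \right)} = - H + i \sqrt{5}$ ($V{\left(H \right)} = \sqrt{1 + 6 \left(-1\right)} - H = \sqrt{1 - 6} - H = \sqrt{-5} - H = i \sqrt{5} - H = - H + i \sqrt{5}$)
$x = -9$
$x 37 V{\left(-6 \right)} = \left(-9\right) 37 \left(\left(-1\right) \left(-6\right) + i \sqrt{5}\right) = - 333 \left(6 + i \sqrt{5}\right) = -1998 - 333 i \sqrt{5}$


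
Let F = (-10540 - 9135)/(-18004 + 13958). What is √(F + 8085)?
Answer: √458242190/238 ≈ 89.944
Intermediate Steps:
F = 19675/4046 (F = -19675/(-4046) = -19675*(-1/4046) = 19675/4046 ≈ 4.8628)
√(F + 8085) = √(19675/4046 + 8085) = √(32731585/4046) = √458242190/238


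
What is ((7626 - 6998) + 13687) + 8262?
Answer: 22577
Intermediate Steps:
((7626 - 6998) + 13687) + 8262 = (628 + 13687) + 8262 = 14315 + 8262 = 22577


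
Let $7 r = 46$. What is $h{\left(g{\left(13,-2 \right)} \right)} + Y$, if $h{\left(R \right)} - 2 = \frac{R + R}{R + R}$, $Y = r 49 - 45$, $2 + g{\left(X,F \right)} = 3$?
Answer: $280$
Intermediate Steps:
$r = \frac{46}{7}$ ($r = \frac{1}{7} \cdot 46 = \frac{46}{7} \approx 6.5714$)
$g{\left(X,F \right)} = 1$ ($g{\left(X,F \right)} = -2 + 3 = 1$)
$Y = 277$ ($Y = \frac{46}{7} \cdot 49 - 45 = 322 - 45 = 277$)
$h{\left(R \right)} = 3$ ($h{\left(R \right)} = 2 + \frac{R + R}{R + R} = 2 + \frac{2 R}{2 R} = 2 + 2 R \frac{1}{2 R} = 2 + 1 = 3$)
$h{\left(g{\left(13,-2 \right)} \right)} + Y = 3 + 277 = 280$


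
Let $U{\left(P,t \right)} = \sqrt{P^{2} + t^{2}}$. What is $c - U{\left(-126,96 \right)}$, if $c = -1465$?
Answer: $-1465 - 6 \sqrt{697} \approx -1623.4$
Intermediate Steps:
$c - U{\left(-126,96 \right)} = -1465 - \sqrt{\left(-126\right)^{2} + 96^{2}} = -1465 - \sqrt{15876 + 9216} = -1465 - \sqrt{25092} = -1465 - 6 \sqrt{697}$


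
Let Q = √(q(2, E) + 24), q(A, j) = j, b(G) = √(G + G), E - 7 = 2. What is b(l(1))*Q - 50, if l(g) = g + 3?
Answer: -50 + 2*√66 ≈ -33.752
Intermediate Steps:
l(g) = 3 + g
E = 9 (E = 7 + 2 = 9)
b(G) = √2*√G (b(G) = √(2*G) = √2*√G)
Q = √33 (Q = √(9 + 24) = √33 ≈ 5.7446)
b(l(1))*Q - 50 = (√2*√(3 + 1))*√33 - 50 = (√2*√4)*√33 - 50 = (√2*2)*√33 - 50 = (2*√2)*√33 - 50 = 2*√66 - 50 = -50 + 2*√66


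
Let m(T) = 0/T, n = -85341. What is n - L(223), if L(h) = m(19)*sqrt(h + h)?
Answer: -85341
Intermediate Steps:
m(T) = 0
L(h) = 0 (L(h) = 0*sqrt(h + h) = 0*sqrt(2*h) = 0*(sqrt(2)*sqrt(h)) = 0)
n - L(223) = -85341 - 1*0 = -85341 + 0 = -85341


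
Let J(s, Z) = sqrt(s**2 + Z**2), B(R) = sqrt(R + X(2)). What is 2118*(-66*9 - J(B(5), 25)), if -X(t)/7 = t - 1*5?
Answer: -1258092 - 2118*sqrt(651) ≈ -1.3121e+6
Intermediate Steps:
X(t) = 35 - 7*t (X(t) = -7*(t - 1*5) = -7*(t - 5) = -7*(-5 + t) = 35 - 7*t)
B(R) = sqrt(21 + R) (B(R) = sqrt(R + (35 - 7*2)) = sqrt(R + (35 - 14)) = sqrt(R + 21) = sqrt(21 + R))
J(s, Z) = sqrt(Z**2 + s**2)
2118*(-66*9 - J(B(5), 25)) = 2118*(-66*9 - sqrt(25**2 + (sqrt(21 + 5))**2)) = 2118*(-594 - sqrt(625 + (sqrt(26))**2)) = 2118*(-594 - sqrt(625 + 26)) = 2118*(-594 - sqrt(651)) = -1258092 - 2118*sqrt(651)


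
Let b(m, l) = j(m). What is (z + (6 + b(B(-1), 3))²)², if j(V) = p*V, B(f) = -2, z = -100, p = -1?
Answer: 1296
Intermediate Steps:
j(V) = -V
b(m, l) = -m
(z + (6 + b(B(-1), 3))²)² = (-100 + (6 - 1*(-2))²)² = (-100 + (6 + 2)²)² = (-100 + 8²)² = (-100 + 64)² = (-36)² = 1296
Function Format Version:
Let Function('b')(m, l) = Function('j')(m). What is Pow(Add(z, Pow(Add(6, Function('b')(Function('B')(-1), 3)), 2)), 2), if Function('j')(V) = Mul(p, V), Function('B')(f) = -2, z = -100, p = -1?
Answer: 1296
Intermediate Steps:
Function('j')(V) = Mul(-1, V)
Function('b')(m, l) = Mul(-1, m)
Pow(Add(z, Pow(Add(6, Function('b')(Function('B')(-1), 3)), 2)), 2) = Pow(Add(-100, Pow(Add(6, Mul(-1, -2)), 2)), 2) = Pow(Add(-100, Pow(Add(6, 2), 2)), 2) = Pow(Add(-100, Pow(8, 2)), 2) = Pow(Add(-100, 64), 2) = Pow(-36, 2) = 1296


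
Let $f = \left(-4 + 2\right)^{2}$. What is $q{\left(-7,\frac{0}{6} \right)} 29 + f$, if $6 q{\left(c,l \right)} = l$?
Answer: $4$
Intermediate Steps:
$q{\left(c,l \right)} = \frac{l}{6}$
$f = 4$ ($f = \left(-2\right)^{2} = 4$)
$q{\left(-7,\frac{0}{6} \right)} 29 + f = \frac{0 \cdot \frac{1}{6}}{6} \cdot 29 + 4 = \frac{1}{6} \cdot 0 \cdot 29 + 4 = 0 \cdot 29 + 4 = 0 + 4 = 4$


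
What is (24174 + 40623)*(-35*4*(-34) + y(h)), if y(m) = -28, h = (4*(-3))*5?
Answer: 306619404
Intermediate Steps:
h = -60 (h = -12*5 = -60)
(24174 + 40623)*(-35*4*(-34) + y(h)) = (24174 + 40623)*(-35*4*(-34) - 28) = 64797*(-140*(-34) - 28) = 64797*(4760 - 28) = 64797*4732 = 306619404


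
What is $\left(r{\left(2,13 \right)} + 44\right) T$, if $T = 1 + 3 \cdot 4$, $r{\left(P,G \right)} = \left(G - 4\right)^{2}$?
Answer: $1625$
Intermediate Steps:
$r{\left(P,G \right)} = \left(-4 + G\right)^{2}$
$T = 13$ ($T = 1 + 12 = 13$)
$\left(r{\left(2,13 \right)} + 44\right) T = \left(\left(-4 + 13\right)^{2} + 44\right) 13 = \left(9^{2} + 44\right) 13 = \left(81 + 44\right) 13 = 125 \cdot 13 = 1625$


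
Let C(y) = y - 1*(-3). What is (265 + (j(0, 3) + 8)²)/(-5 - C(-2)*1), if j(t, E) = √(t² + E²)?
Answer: -193/3 ≈ -64.333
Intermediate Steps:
C(y) = 3 + y (C(y) = y + 3 = 3 + y)
j(t, E) = √(E² + t²)
(265 + (j(0, 3) + 8)²)/(-5 - C(-2)*1) = (265 + (√(3² + 0²) + 8)²)/(-5 - (3 - 2)*1) = (265 + (√(9 + 0) + 8)²)/(-5 - 1*1*1) = (265 + (√9 + 8)²)/(-5 - 1*1) = (265 + (3 + 8)²)/(-5 - 1) = (265 + 11²)/(-6) = (265 + 121)*(-⅙) = 386*(-⅙) = -193/3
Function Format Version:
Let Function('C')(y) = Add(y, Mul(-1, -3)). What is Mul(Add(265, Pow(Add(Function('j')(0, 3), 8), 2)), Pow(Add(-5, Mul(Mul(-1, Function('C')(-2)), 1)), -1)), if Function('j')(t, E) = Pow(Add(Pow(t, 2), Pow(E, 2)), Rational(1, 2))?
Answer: Rational(-193, 3) ≈ -64.333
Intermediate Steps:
Function('C')(y) = Add(3, y) (Function('C')(y) = Add(y, 3) = Add(3, y))
Function('j')(t, E) = Pow(Add(Pow(E, 2), Pow(t, 2)), Rational(1, 2))
Mul(Add(265, Pow(Add(Function('j')(0, 3), 8), 2)), Pow(Add(-5, Mul(Mul(-1, Function('C')(-2)), 1)), -1)) = Mul(Add(265, Pow(Add(Pow(Add(Pow(3, 2), Pow(0, 2)), Rational(1, 2)), 8), 2)), Pow(Add(-5, Mul(Mul(-1, Add(3, -2)), 1)), -1)) = Mul(Add(265, Pow(Add(Pow(Add(9, 0), Rational(1, 2)), 8), 2)), Pow(Add(-5, Mul(Mul(-1, 1), 1)), -1)) = Mul(Add(265, Pow(Add(Pow(9, Rational(1, 2)), 8), 2)), Pow(Add(-5, Mul(-1, 1)), -1)) = Mul(Add(265, Pow(Add(3, 8), 2)), Pow(Add(-5, -1), -1)) = Mul(Add(265, Pow(11, 2)), Pow(-6, -1)) = Mul(Add(265, 121), Rational(-1, 6)) = Mul(386, Rational(-1, 6)) = Rational(-193, 3)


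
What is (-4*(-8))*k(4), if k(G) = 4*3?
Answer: 384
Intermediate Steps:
k(G) = 12
(-4*(-8))*k(4) = -4*(-8)*12 = 32*12 = 384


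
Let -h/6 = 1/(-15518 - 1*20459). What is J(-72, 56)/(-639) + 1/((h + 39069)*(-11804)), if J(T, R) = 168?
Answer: -309708567890719/1177998650297196 ≈ -0.26291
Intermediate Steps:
h = 6/35977 (h = -6/(-15518 - 1*20459) = -6/(-15518 - 20459) = -6/(-35977) = -6*(-1/35977) = 6/35977 ≈ 0.00016677)
J(-72, 56)/(-639) + 1/((h + 39069)*(-11804)) = 168/(-639) + 1/((6/35977 + 39069)*(-11804)) = 168*(-1/639) - 1/11804/(1405585419/35977) = -56/213 + (35977/1405585419)*(-1/11804) = -56/213 - 35977/16591530285876 = -309708567890719/1177998650297196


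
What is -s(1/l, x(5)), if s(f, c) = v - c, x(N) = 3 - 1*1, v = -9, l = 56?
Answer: 11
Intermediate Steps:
x(N) = 2 (x(N) = 3 - 1 = 2)
s(f, c) = -9 - c
-s(1/l, x(5)) = -(-9 - 1*2) = -(-9 - 2) = -1*(-11) = 11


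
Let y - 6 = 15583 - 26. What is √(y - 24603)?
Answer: 4*I*√565 ≈ 95.079*I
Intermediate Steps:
y = 15563 (y = 6 + (15583 - 26) = 6 + 15557 = 15563)
√(y - 24603) = √(15563 - 24603) = √(-9040) = 4*I*√565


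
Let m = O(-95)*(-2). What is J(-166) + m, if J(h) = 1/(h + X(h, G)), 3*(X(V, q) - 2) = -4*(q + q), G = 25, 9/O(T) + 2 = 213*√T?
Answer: -12905265/2982560828 + 3834*I*√95/4310059 ≈ -0.0043269 + 0.0086702*I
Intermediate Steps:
O(T) = 9/(-2 + 213*√T)
X(V, q) = 2 - 8*q/3 (X(V, q) = 2 + (-4*(q + q))/3 = 2 + (-8*q)/3 = 2 - 8*q/3)
J(h) = 1/(-194/3 + h) (J(h) = 1/(h + (2 - 8/3*25)) = 1/(h + (2 - 200/3)) = 1/(h - 194/3) = 1/(-194/3 + h))
m = -18/(-2 + 213*I*√95) (m = (9/(-2 + 213*√(-95)))*(-2) = (9/(-2 + 213*(I*√95)))*(-2) = (9/(-2 + 213*I*√95))*(-2) = -18/(-2 + 213*I*√95) ≈ 8.3526e-6 + 0.0086702*I)
J(-166) + m = 3/(-194 + 3*(-166)) + (36/4310059 + 3834*I*√95/4310059) = 3/(-194 - 498) + (36/4310059 + 3834*I*√95/4310059) = 3/(-692) + (36/4310059 + 3834*I*√95/4310059) = 3*(-1/692) + (36/4310059 + 3834*I*√95/4310059) = -3/692 + (36/4310059 + 3834*I*√95/4310059) = -12905265/2982560828 + 3834*I*√95/4310059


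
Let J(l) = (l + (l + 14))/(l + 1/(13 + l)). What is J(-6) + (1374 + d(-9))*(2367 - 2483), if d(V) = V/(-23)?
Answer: -150342238/943 ≈ -1.5943e+5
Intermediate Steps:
J(l) = (14 + 2*l)/(l + 1/(13 + l)) (J(l) = (l + (14 + l))/(l + 1/(13 + l)) = (14 + 2*l)/(l + 1/(13 + l)))
d(V) = -V/23 (d(V) = V*(-1/23) = -V/23)
J(-6) + (1374 + d(-9))*(2367 - 2483) = 2*(91 + (-6)² + 20*(-6))/(1 + (-6)² + 13*(-6)) + (1374 - 1/23*(-9))*(2367 - 2483) = 2*(91 + 36 - 120)/(1 + 36 - 78) + (1374 + 9/23)*(-116) = 2*7/(-41) + (31611/23)*(-116) = 2*(-1/41)*7 - 3666876/23 = -14/41 - 3666876/23 = -150342238/943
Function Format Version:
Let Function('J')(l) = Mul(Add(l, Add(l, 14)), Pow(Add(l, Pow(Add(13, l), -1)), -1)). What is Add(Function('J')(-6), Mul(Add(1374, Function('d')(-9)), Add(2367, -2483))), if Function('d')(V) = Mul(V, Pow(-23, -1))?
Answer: Rational(-150342238, 943) ≈ -1.5943e+5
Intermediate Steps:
Function('J')(l) = Mul(Pow(Add(l, Pow(Add(13, l), -1)), -1), Add(14, Mul(2, l))) (Function('J')(l) = Mul(Add(l, Add(14, l)), Pow(Add(l, Pow(Add(13, l), -1)), -1)) = Mul(Add(14, Mul(2, l)), Pow(Add(l, Pow(Add(13, l), -1)), -1)) = Mul(Pow(Add(l, Pow(Add(13, l), -1)), -1), Add(14, Mul(2, l))))
Function('d')(V) = Mul(Rational(-1, 23), V) (Function('d')(V) = Mul(V, Rational(-1, 23)) = Mul(Rational(-1, 23), V))
Add(Function('J')(-6), Mul(Add(1374, Function('d')(-9)), Add(2367, -2483))) = Add(Mul(2, Pow(Add(1, Pow(-6, 2), Mul(13, -6)), -1), Add(91, Pow(-6, 2), Mul(20, -6))), Mul(Add(1374, Mul(Rational(-1, 23), -9)), Add(2367, -2483))) = Add(Mul(2, Pow(Add(1, 36, -78), -1), Add(91, 36, -120)), Mul(Add(1374, Rational(9, 23)), -116)) = Add(Mul(2, Pow(-41, -1), 7), Mul(Rational(31611, 23), -116)) = Add(Mul(2, Rational(-1, 41), 7), Rational(-3666876, 23)) = Add(Rational(-14, 41), Rational(-3666876, 23)) = Rational(-150342238, 943)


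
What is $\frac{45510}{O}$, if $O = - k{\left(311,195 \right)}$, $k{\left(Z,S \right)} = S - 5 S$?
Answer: $\frac{1517}{26} \approx 58.346$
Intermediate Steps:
$k{\left(Z,S \right)} = - 4 S$
$O = 780$ ($O = - \left(-4\right) 195 = \left(-1\right) \left(-780\right) = 780$)
$\frac{45510}{O} = \frac{45510}{780} = 45510 \cdot \frac{1}{780} = \frac{1517}{26}$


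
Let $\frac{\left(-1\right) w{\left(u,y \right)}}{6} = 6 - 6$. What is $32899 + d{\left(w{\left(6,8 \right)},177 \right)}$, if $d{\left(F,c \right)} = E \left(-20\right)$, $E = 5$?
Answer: $32799$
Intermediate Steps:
$w{\left(u,y \right)} = 0$ ($w{\left(u,y \right)} = - 6 \left(6 - 6\right) = \left(-6\right) 0 = 0$)
$d{\left(F,c \right)} = -100$ ($d{\left(F,c \right)} = 5 \left(-20\right) = -100$)
$32899 + d{\left(w{\left(6,8 \right)},177 \right)} = 32899 - 100 = 32799$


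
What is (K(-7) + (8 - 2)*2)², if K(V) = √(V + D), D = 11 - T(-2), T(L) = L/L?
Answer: (12 + √3)² ≈ 188.57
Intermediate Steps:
T(L) = 1
D = 10 (D = 11 - 1*1 = 11 - 1 = 10)
K(V) = √(10 + V) (K(V) = √(V + 10) = √(10 + V))
(K(-7) + (8 - 2)*2)² = (√(10 - 7) + (8 - 2)*2)² = (√3 + 6*2)² = (√3 + 12)² = (12 + √3)²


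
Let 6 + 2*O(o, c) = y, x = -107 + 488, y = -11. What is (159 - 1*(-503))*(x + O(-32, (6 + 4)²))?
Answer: 246595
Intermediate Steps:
x = 381
O(o, c) = -17/2 (O(o, c) = -3 + (½)*(-11) = -3 - 11/2 = -17/2)
(159 - 1*(-503))*(x + O(-32, (6 + 4)²)) = (159 - 1*(-503))*(381 - 17/2) = (159 + 503)*(745/2) = 662*(745/2) = 246595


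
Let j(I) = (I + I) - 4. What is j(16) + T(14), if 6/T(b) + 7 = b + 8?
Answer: 142/5 ≈ 28.400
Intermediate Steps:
j(I) = -4 + 2*I (j(I) = 2*I - 4 = -4 + 2*I)
T(b) = 6/(1 + b) (T(b) = 6/(-7 + (b + 8)) = 6/(-7 + (8 + b)) = 6/(1 + b))
j(16) + T(14) = (-4 + 2*16) + 6/(1 + 14) = (-4 + 32) + 6/15 = 28 + 6*(1/15) = 28 + ⅖ = 142/5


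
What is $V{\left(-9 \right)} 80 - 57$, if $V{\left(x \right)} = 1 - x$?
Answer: $743$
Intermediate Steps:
$V{\left(-9 \right)} 80 - 57 = \left(1 - -9\right) 80 - 57 = \left(1 + 9\right) 80 - 57 = 10 \cdot 80 - 57 = 800 - 57 = 743$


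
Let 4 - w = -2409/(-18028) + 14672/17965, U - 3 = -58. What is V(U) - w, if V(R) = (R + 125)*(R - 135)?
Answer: -4308498873579/323873020 ≈ -13303.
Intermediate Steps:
U = -55 (U = 3 - 58 = -55)
V(R) = (-135 + R)*(125 + R) (V(R) = (125 + R)*(-135 + R) = (-135 + R)*(125 + R))
w = 987707579/323873020 (w = 4 - (-2409/(-18028) + 14672/17965) = 4 - (-2409*(-1/18028) + 14672*(1/17965)) = 4 - (2409/18028 + 14672/17965) = 4 - 1*307784501/323873020 = 4 - 307784501/323873020 = 987707579/323873020 ≈ 3.0497)
V(U) - w = (-16875 + (-55)² - 10*(-55)) - 1*987707579/323873020 = (-16875 + 3025 + 550) - 987707579/323873020 = -13300 - 987707579/323873020 = -4308498873579/323873020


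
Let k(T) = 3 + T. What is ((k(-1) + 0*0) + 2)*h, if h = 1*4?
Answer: 16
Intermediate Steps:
h = 4
((k(-1) + 0*0) + 2)*h = (((3 - 1) + 0*0) + 2)*4 = ((2 + 0) + 2)*4 = (2 + 2)*4 = 4*4 = 16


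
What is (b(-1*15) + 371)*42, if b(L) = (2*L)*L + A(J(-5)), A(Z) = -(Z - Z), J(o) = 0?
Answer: 34482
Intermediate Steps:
A(Z) = 0 (A(Z) = -1*0 = 0)
b(L) = 2*L**2 (b(L) = (2*L)*L + 0 = 2*L**2 + 0 = 2*L**2)
(b(-1*15) + 371)*42 = (2*(-1*15)**2 + 371)*42 = (2*(-15)**2 + 371)*42 = (2*225 + 371)*42 = (450 + 371)*42 = 821*42 = 34482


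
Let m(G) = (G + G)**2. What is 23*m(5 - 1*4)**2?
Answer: 368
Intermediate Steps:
m(G) = 4*G**2 (m(G) = (2*G)**2 = 4*G**2)
23*m(5 - 1*4)**2 = 23*(4*(5 - 1*4)**2)**2 = 23*(4*(5 - 4)**2)**2 = 23*(4*1**2)**2 = 23*(4*1)**2 = 23*4**2 = 23*16 = 368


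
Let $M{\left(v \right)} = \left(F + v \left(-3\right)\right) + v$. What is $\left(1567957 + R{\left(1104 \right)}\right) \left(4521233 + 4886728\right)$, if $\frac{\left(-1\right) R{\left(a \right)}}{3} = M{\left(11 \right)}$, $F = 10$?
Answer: $14751616992273$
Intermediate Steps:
$M{\left(v \right)} = 10 - 2 v$ ($M{\left(v \right)} = \left(10 + v \left(-3\right)\right) + v = \left(10 - 3 v\right) + v = 10 - 2 v$)
$R{\left(a \right)} = 36$ ($R{\left(a \right)} = - 3 \left(10 - 22\right) = \left(-3\right) \left(-12\right) = 36$)
$\left(1567957 + R{\left(1104 \right)}\right) \left(4521233 + 4886728\right) = \left(1567957 + 36\right) \left(4521233 + 4886728\right) = 1567993 \cdot 9407961 = 14751616992273$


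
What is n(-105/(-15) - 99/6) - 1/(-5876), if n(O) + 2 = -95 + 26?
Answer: -417195/5876 ≈ -71.000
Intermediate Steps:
n(O) = -71 (n(O) = -2 + (-95 + 26) = -2 - 69 = -71)
n(-105/(-15) - 99/6) - 1/(-5876) = -71 - 1/(-5876) = -71 - 1*(-1/5876) = -71 + 1/5876 = -417195/5876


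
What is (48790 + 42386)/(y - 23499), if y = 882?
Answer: -30392/7539 ≈ -4.0313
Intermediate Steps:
(48790 + 42386)/(y - 23499) = (48790 + 42386)/(882 - 23499) = 91176/(-22617) = 91176*(-1/22617) = -30392/7539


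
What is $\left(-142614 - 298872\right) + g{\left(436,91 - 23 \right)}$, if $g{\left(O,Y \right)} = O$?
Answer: $-441050$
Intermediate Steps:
$\left(-142614 - 298872\right) + g{\left(436,91 - 23 \right)} = \left(-142614 - 298872\right) + 436 = -441486 + 436 = -441050$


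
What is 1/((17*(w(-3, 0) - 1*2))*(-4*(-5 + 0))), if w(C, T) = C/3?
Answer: -1/1020 ≈ -0.00098039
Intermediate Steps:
w(C, T) = C/3 (w(C, T) = C*(⅓) = C/3)
1/((17*(w(-3, 0) - 1*2))*(-4*(-5 + 0))) = 1/((17*((⅓)*(-3) - 1*2))*(-4*(-5 + 0))) = 1/((17*(-1 - 2))*(-4*(-5))) = 1/((17*(-3))*20) = 1/(-51*20) = 1/(-1020) = -1/1020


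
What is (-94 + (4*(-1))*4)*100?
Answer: -11000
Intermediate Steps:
(-94 + (4*(-1))*4)*100 = (-94 - 4*4)*100 = (-94 - 16)*100 = -110*100 = -11000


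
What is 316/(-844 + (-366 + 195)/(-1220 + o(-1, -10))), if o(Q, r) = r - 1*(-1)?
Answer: -388364/1037105 ≈ -0.37447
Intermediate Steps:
o(Q, r) = 1 + r (o(Q, r) = r + 1 = 1 + r)
316/(-844 + (-366 + 195)/(-1220 + o(-1, -10))) = 316/(-844 + (-366 + 195)/(-1220 + (1 - 10))) = 316/(-844 - 171/(-1220 - 9)) = 316/(-844 - 171/(-1229)) = 316/(-844 - 171*(-1/1229)) = 316/(-844 + 171/1229) = 316/(-1037105/1229) = -1229/1037105*316 = -388364/1037105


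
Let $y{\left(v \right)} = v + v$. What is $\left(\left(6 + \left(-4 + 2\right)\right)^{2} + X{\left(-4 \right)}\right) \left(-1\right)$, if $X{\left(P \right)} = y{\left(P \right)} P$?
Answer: $-48$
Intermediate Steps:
$y{\left(v \right)} = 2 v$
$X{\left(P \right)} = 2 P^{2}$ ($X{\left(P \right)} = 2 P P = 2 P^{2}$)
$\left(\left(6 + \left(-4 + 2\right)\right)^{2} + X{\left(-4 \right)}\right) \left(-1\right) = \left(\left(6 + \left(-4 + 2\right)\right)^{2} + 2 \left(-4\right)^{2}\right) \left(-1\right) = \left(\left(6 - 2\right)^{2} + 2 \cdot 16\right) \left(-1\right) = \left(4^{2} + 32\right) \left(-1\right) = \left(16 + 32\right) \left(-1\right) = 48 \left(-1\right) = -48$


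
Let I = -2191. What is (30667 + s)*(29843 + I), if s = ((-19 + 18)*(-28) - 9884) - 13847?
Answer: 192568528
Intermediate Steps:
s = -23703 (s = (-1*(-28) - 9884) - 13847 = (28 - 9884) - 13847 = -9856 - 13847 = -23703)
(30667 + s)*(29843 + I) = (30667 - 23703)*(29843 - 2191) = 6964*27652 = 192568528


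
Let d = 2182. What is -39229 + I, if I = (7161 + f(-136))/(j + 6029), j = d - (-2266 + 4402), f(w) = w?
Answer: -9532366/243 ≈ -39228.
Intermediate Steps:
j = 46 (j = 2182 - (-2266 + 4402) = 2182 - 1*2136 = 2182 - 2136 = 46)
I = 281/243 (I = (7161 - 136)/(46 + 6029) = 7025/6075 = 7025*(1/6075) = 281/243 ≈ 1.1564)
-39229 + I = -39229 + 281/243 = -9532366/243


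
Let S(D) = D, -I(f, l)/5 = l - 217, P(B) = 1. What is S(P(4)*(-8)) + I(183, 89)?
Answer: 632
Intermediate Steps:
I(f, l) = 1085 - 5*l (I(f, l) = -5*(l - 217) = -5*(-217 + l) = 1085 - 5*l)
S(P(4)*(-8)) + I(183, 89) = 1*(-8) + (1085 - 5*89) = -8 + (1085 - 445) = -8 + 640 = 632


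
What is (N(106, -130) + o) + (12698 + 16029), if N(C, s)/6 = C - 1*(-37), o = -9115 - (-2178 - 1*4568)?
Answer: 27216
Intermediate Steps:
o = -2369 (o = -9115 - (-2178 - 4568) = -9115 - 1*(-6746) = -9115 + 6746 = -2369)
N(C, s) = 222 + 6*C (N(C, s) = 6*(C - 1*(-37)) = 6*(C + 37) = 6*(37 + C) = 222 + 6*C)
(N(106, -130) + o) + (12698 + 16029) = ((222 + 6*106) - 2369) + (12698 + 16029) = ((222 + 636) - 2369) + 28727 = (858 - 2369) + 28727 = -1511 + 28727 = 27216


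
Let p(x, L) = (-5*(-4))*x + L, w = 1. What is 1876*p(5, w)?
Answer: 189476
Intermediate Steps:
p(x, L) = L + 20*x (p(x, L) = 20*x + L = L + 20*x)
1876*p(5, w) = 1876*(1 + 20*5) = 1876*(1 + 100) = 1876*101 = 189476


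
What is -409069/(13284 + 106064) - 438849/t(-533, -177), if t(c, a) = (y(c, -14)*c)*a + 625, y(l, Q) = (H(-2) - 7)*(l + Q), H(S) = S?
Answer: -47510235429211/13857537097016 ≈ -3.4285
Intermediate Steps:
y(l, Q) = -9*Q - 9*l (y(l, Q) = (-2 - 7)*(l + Q) = -9*(Q + l) = -9*Q - 9*l)
t(c, a) = 625 + a*c*(126 - 9*c) (t(c, a) = ((-9*(-14) - 9*c)*c)*a + 625 = ((126 - 9*c)*c)*a + 625 = (c*(126 - 9*c))*a + 625 = a*c*(126 - 9*c) + 625 = 625 + a*c*(126 - 9*c))
-409069/(13284 + 106064) - 438849/t(-533, -177) = -409069/(13284 + 106064) - 438849/(625 + 9*(-177)*(-533)*(14 - 1*(-533))) = -409069/119348 - 438849/(625 + 9*(-177)*(-533)*(14 + 533)) = -409069*1/119348 - 438849/(625 + 9*(-177)*(-533)*547) = -409069/119348 - 438849/(625 + 464440743) = -409069/119348 - 438849/464441368 = -47510235429211/13857537097016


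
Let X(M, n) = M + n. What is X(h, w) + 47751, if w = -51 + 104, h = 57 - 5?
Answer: 47856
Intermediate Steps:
h = 52
w = 53
X(h, w) + 47751 = (52 + 53) + 47751 = 105 + 47751 = 47856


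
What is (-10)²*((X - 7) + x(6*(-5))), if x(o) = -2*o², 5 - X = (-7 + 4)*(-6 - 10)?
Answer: -185000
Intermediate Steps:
X = -43 (X = 5 - (-7 + 4)*(-6 - 10) = 5 - (-3)*(-16) = 5 - 1*48 = 5 - 48 = -43)
(-10)²*((X - 7) + x(6*(-5))) = (-10)²*((-43 - 7) - 2*(6*(-5))²) = 100*(-50 - 2*(-30)²) = 100*(-50 - 2*900) = 100*(-50 - 1800) = 100*(-1850) = -185000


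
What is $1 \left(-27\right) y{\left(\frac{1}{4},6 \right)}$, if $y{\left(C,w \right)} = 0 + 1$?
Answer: $-27$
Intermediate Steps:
$y{\left(C,w \right)} = 1$
$1 \left(-27\right) y{\left(\frac{1}{4},6 \right)} = 1 \left(-27\right) 1 = \left(-27\right) 1 = -27$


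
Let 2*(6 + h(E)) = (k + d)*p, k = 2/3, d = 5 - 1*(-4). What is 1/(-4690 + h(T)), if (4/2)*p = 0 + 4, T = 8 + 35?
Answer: -3/14059 ≈ -0.00021339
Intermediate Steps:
T = 43
p = 2 (p = (0 + 4)/2 = (½)*4 = 2)
d = 9 (d = 5 + 4 = 9)
k = ⅔ (k = 2*(⅓) = ⅔ ≈ 0.66667)
h(E) = 11/3 (h(E) = -6 + ((⅔ + 9)*2)/2 = -6 + ((29/3)*2)/2 = -6 + (½)*(58/3) = -6 + 29/3 = 11/3)
1/(-4690 + h(T)) = 1/(-4690 + 11/3) = 1/(-14059/3) = -3/14059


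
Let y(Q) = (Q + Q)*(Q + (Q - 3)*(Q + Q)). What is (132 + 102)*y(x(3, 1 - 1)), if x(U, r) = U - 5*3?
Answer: -1954368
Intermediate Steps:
x(U, r) = -15 + U (x(U, r) = U - 15 = -15 + U)
y(Q) = 2*Q*(Q + 2*Q*(-3 + Q)) (y(Q) = (2*Q)*(Q + (-3 + Q)*(2*Q)) = (2*Q)*(Q + 2*Q*(-3 + Q)) = 2*Q*(Q + 2*Q*(-3 + Q)))
(132 + 102)*y(x(3, 1 - 1)) = (132 + 102)*((-15 + 3)²*(-10 + 4*(-15 + 3))) = 234*((-12)²*(-10 + 4*(-12))) = 234*(144*(-10 - 48)) = 234*(144*(-58)) = 234*(-8352) = -1954368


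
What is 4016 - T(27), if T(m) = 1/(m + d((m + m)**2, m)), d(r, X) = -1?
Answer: 104415/26 ≈ 4016.0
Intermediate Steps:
T(m) = 1/(-1 + m) (T(m) = 1/(m - 1) = 1/(-1 + m))
4016 - T(27) = 4016 - 1/(-1 + 27) = 4016 - 1/26 = 104415/26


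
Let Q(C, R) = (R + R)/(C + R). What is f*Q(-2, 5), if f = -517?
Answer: -5170/3 ≈ -1723.3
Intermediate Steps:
Q(C, R) = 2*R/(C + R) (Q(C, R) = (2*R)/(C + R) = 2*R/(C + R))
f*Q(-2, 5) = -1034*5/(-2 + 5) = -1034*5/3 = -517*10/3 = -5170/3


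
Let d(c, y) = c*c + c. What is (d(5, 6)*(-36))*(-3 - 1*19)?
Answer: 23760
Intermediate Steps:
d(c, y) = c + c² (d(c, y) = c² + c = c + c²)
(d(5, 6)*(-36))*(-3 - 1*19) = ((5*(1 + 5))*(-36))*(-3 - 1*19) = ((5*6)*(-36))*(-3 - 19) = (30*(-36))*(-22) = -1080*(-22) = 23760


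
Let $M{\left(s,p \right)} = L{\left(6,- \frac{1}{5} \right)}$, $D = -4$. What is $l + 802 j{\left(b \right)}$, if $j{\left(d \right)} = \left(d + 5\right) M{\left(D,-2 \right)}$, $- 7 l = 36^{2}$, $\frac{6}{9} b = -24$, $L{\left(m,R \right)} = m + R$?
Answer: $- \frac{5053466}{35} \approx -1.4438 \cdot 10^{5}$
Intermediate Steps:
$L{\left(m,R \right)} = R + m$
$b = -36$ ($b = \frac{3}{2} \left(-24\right) = -36$)
$l = - \frac{1296}{7}$ ($l = - \frac{36^{2}}{7} = \left(- \frac{1}{7}\right) 1296 = - \frac{1296}{7} \approx -185.14$)
$M{\left(s,p \right)} = \frac{29}{5}$ ($M{\left(s,p \right)} = - \frac{1}{5} + 6 = \frac{29}{5}$)
$j{\left(d \right)} = 29 + \frac{29 d}{5}$ ($j{\left(d \right)} = \left(d + 5\right) \frac{29}{5} = \left(5 + d\right) \frac{29}{5} = 29 + \frac{29 d}{5}$)
$l + 802 j{\left(b \right)} = - \frac{1296}{7} + 802 \left(29 + \frac{29}{5} \left(-36\right)\right) = - \frac{1296}{7} + 802 \left(29 - \frac{1044}{5}\right) = - \frac{1296}{7} + 802 \left(- \frac{899}{5}\right) = - \frac{1296}{7} - \frac{720998}{5} = - \frac{5053466}{35}$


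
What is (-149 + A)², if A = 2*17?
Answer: 13225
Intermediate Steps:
A = 34
(-149 + A)² = (-149 + 34)² = (-115)² = 13225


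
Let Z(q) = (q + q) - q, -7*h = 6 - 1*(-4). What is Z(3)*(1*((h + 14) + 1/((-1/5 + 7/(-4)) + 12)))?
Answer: 17828/469 ≈ 38.013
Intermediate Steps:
h = -10/7 (h = -(6 - 1*(-4))/7 = -(6 + 4)/7 = -1/7*10 = -10/7 ≈ -1.4286)
Z(q) = q (Z(q) = 2*q - q = q)
Z(3)*(1*((h + 14) + 1/((-1/5 + 7/(-4)) + 12))) = 3*(1*((-10/7 + 14) + 1/((-1/5 + 7/(-4)) + 12))) = 3*(1*(88/7 + 1/((-1*1/5 + 7*(-1/4)) + 12))) = 3*(1*(88/7 + 1/((-1/5 - 7/4) + 12))) = 3*(1*(88/7 + 1/(-39/20 + 12))) = 3*(1*(88/7 + 1/(201/20))) = 3*(1*(88/7 + 20/201)) = 3*(1*(17828/1407)) = 3*(17828/1407) = 17828/469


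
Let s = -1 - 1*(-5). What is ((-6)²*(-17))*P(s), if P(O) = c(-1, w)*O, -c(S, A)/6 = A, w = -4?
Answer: -58752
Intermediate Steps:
c(S, A) = -6*A
s = 4 (s = -1 + 5 = 4)
P(O) = 24*O (P(O) = (-6*(-4))*O = 24*O)
((-6)²*(-17))*P(s) = ((-6)²*(-17))*(24*4) = (36*(-17))*96 = -612*96 = -58752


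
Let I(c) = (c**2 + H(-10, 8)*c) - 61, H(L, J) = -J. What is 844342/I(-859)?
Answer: 422171/372346 ≈ 1.1338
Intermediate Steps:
I(c) = -61 + c**2 - 8*c (I(c) = (c**2 + (-1*8)*c) - 61 = (c**2 - 8*c) - 61 = -61 + c**2 - 8*c)
844342/I(-859) = 844342/(-61 + (-859)**2 - 8*(-859)) = 844342/(-61 + 737881 + 6872) = 844342/744692 = 844342*(1/744692) = 422171/372346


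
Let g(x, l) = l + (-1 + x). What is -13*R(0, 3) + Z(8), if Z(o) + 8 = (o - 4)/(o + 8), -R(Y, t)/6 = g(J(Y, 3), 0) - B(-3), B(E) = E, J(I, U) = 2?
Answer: 1217/4 ≈ 304.25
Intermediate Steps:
g(x, l) = -1 + l + x
R(Y, t) = -24 (R(Y, t) = -6*((-1 + 0 + 2) - 1*(-3)) = -6*(1 + 3) = -6*4 = -24)
Z(o) = -8 + (-4 + o)/(8 + o) (Z(o) = -8 + (o - 4)/(o + 8) = -8 + (-4 + o)/(8 + o))
-13*R(0, 3) + Z(8) = -13*(-24) + (-68 - 7*8)/(8 + 8) = 312 + (-68 - 56)/16 = 312 + (1/16)*(-124) = 312 - 31/4 = 1217/4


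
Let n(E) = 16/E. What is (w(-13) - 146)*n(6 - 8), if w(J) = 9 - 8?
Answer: 1160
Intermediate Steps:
w(J) = 1
(w(-13) - 146)*n(6 - 8) = (1 - 146)*(16/(6 - 8)) = -2320/(-2) = -2320*(-1)/2 = -145*(-8) = 1160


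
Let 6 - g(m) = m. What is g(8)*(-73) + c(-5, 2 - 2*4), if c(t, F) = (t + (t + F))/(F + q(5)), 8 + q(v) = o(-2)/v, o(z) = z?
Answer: 1324/9 ≈ 147.11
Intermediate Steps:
g(m) = 6 - m
q(v) = -8 - 2/v
c(t, F) = (F + 2*t)/(-42/5 + F) (c(t, F) = (t + (t + F))/(F + (-8 - 2/5)) = (t + (F + t))/(F + (-8 - 2*⅕)) = (F + 2*t)/(F + (-8 - ⅖)) = (F + 2*t)/(F - 42/5) = (F + 2*t)/(-42/5 + F))
g(8)*(-73) + c(-5, 2 - 2*4) = (6 - 1*8)*(-73) + 5*((2 - 2*4) + 2*(-5))/(-42 + 5*(2 - 2*4)) = (6 - 8)*(-73) + 5*((2 - 8) - 10)/(-42 + 5*(2 - 8)) = -2*(-73) + 5*(-6 - 10)/(-42 + 5*(-6)) = 146 + 5*(-16)/(-42 - 30) = 146 + 5*(-16)/(-72) = 146 + 5*(-1/72)*(-16) = 146 + 10/9 = 1324/9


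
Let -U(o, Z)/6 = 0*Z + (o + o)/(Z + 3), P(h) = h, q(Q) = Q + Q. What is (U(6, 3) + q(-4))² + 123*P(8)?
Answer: 1384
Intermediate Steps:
q(Q) = 2*Q
U(o, Z) = -12*o/(3 + Z) (U(o, Z) = -6*(0*Z + (o + o)/(Z + 3)) = -6*(0 + (2*o)/(3 + Z)) = -6*(0 + 2*o/(3 + Z)) = -12*o/(3 + Z))
(U(6, 3) + q(-4))² + 123*P(8) = (-12*6/(3 + 3) + 2*(-4))² + 123*8 = (-12*6/6 - 8)² + 984 = (-12*6*⅙ - 8)² + 984 = (-12 - 8)² + 984 = (-20)² + 984 = 400 + 984 = 1384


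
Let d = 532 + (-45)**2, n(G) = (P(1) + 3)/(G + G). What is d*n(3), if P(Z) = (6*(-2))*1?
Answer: -7671/2 ≈ -3835.5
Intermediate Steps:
P(Z) = -12 (P(Z) = -12*1 = -12)
n(G) = -9/(2*G) (n(G) = (-12 + 3)/(G + G) = -9*1/(2*G) = -9/(2*G))
d = 2557 (d = 532 + 2025 = 2557)
d*n(3) = 2557*(-9/2/3) = 2557*(-9/2*1/3) = 2557*(-3/2) = -7671/2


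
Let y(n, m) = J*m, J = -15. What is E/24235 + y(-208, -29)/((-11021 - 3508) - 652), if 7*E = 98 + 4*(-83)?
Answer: -77347929/2575380745 ≈ -0.030034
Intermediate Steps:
E = -234/7 (E = (98 + 4*(-83))/7 = (98 - 332)/7 = (⅐)*(-234) = -234/7 ≈ -33.429)
y(n, m) = -15*m
E/24235 + y(-208, -29)/((-11021 - 3508) - 652) = -234/7/24235 + (-15*(-29))/((-11021 - 3508) - 652) = -234/7*1/24235 + 435/(-14529 - 652) = -234/169645 + 435/(-15181) = -234/169645 + 435*(-1/15181) = -234/169645 - 435/15181 = -77347929/2575380745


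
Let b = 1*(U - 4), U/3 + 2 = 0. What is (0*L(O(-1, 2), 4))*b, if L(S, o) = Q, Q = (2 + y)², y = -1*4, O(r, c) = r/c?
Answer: 0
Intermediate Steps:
U = -6 (U = -6 + 3*0 = -6 + 0 = -6)
y = -4
b = -10 (b = 1*(-6 - 4) = 1*(-10) = -10)
Q = 4 (Q = (2 - 4)² = (-2)² = 4)
L(S, o) = 4
(0*L(O(-1, 2), 4))*b = (0*4)*(-10) = 0*(-10) = 0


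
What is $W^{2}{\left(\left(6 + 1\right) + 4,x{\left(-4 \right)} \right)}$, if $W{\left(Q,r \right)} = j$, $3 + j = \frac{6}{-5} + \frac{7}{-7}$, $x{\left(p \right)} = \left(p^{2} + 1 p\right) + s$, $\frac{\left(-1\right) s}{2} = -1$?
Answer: $\frac{676}{25} \approx 27.04$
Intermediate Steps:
$s = 2$ ($s = \left(-2\right) \left(-1\right) = 2$)
$x{\left(p \right)} = 2 + p + p^{2}$ ($x{\left(p \right)} = \left(p^{2} + 1 p\right) + 2 = \left(p^{2} + p\right) + 2 = \left(p + p^{2}\right) + 2 = 2 + p + p^{2}$)
$j = - \frac{26}{5}$ ($j = -3 + \left(\frac{6}{-5} + \frac{7}{-7}\right) = -3 + \left(6 \left(- \frac{1}{5}\right) + 7 \left(- \frac{1}{7}\right)\right) = -3 - \frac{11}{5} = - \frac{26}{5} \approx -5.2$)
$W{\left(Q,r \right)} = - \frac{26}{5}$
$W^{2}{\left(\left(6 + 1\right) + 4,x{\left(-4 \right)} \right)} = \left(- \frac{26}{5}\right)^{2} = \frac{676}{25}$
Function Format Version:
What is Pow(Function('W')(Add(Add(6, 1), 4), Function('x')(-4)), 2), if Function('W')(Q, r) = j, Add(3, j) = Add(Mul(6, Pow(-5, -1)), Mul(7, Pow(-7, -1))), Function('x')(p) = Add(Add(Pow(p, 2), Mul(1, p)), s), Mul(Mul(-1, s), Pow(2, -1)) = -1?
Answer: Rational(676, 25) ≈ 27.040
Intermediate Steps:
s = 2 (s = Mul(-2, -1) = 2)
Function('x')(p) = Add(2, p, Pow(p, 2)) (Function('x')(p) = Add(Add(Pow(p, 2), Mul(1, p)), 2) = Add(Add(Pow(p, 2), p), 2) = Add(Add(p, Pow(p, 2)), 2) = Add(2, p, Pow(p, 2)))
j = Rational(-26, 5) (j = Add(-3, Add(Mul(6, Pow(-5, -1)), Mul(7, Pow(-7, -1)))) = Add(-3, Add(Mul(6, Rational(-1, 5)), Mul(7, Rational(-1, 7)))) = Add(-3, Add(Rational(-6, 5), -1)) = Add(-3, Rational(-11, 5)) = Rational(-26, 5) ≈ -5.2000)
Function('W')(Q, r) = Rational(-26, 5)
Pow(Function('W')(Add(Add(6, 1), 4), Function('x')(-4)), 2) = Pow(Rational(-26, 5), 2) = Rational(676, 25)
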